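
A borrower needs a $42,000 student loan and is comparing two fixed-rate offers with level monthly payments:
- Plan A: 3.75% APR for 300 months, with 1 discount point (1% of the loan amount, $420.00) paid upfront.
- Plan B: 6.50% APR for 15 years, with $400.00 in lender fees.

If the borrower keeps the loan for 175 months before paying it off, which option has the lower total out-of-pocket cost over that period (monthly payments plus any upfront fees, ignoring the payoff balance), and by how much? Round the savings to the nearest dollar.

Plan A by $26,218

Plan A: at 3.75% the monthly rate is 0.0031250, so the payment is 42,000 × 0.0031250 / (1 − 1.0031250^−300) = $215.94.
Plan B: monthly rate = 6.5%/12 = 0.0054167; payment = 42,000 × 0.0054167 / (1 − (1+0.0054167)^−180) = $365.87.
Over 175 months: Plan A costs 175 × $215.94 + $420.00 = $38,209.50; Plan B costs 175 × $365.87 + $400.00 = $64,427.25.
Plan A is cheaper by $64,427.25 − $38,209.50 = $26,217.75.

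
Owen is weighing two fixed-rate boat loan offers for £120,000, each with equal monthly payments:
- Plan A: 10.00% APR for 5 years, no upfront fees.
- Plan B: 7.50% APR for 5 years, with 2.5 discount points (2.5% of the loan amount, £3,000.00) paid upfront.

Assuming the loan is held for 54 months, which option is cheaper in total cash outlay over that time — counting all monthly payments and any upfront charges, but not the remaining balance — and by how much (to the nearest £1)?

Plan A: at 10.00% the monthly rate is 0.0083333, so the payment is 120,000 × 0.0083333 / (1 − 1.0083333^−60) = £2,549.65.
Plan B: at 7.50% the monthly rate is 0.0062500, so the payment is 120,000 × 0.0062500 / (1 − 1.0062500^−60) = £2,404.55.
Over 54 months: Plan A costs 54 × £2,549.65 = £137,681.10; Plan B costs 54 × £2,404.55 + £3,000.00 = £132,845.70.
Plan B is cheaper by £137,681.10 − £132,845.70 = £4,835.40.

Plan B by £4,835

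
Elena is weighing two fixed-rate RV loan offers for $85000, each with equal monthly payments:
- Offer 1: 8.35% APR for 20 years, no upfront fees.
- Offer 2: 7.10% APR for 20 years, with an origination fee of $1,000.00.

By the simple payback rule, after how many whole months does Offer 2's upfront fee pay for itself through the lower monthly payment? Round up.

16 months

Offer 1: monthly rate = 8.35%/12 = 0.0069583; payment = 85,000 × 0.0069583 / (1 − (1+0.0069583)^−240) = $729.60.
Offer 2: monthly rate = 7.1%/12 = 0.0059167; payment = 85,000 × 0.0059167 / (1 − (1+0.0059167)^−240) = $664.12.
Monthly savings = $729.60 − $664.12 = $65.48.
Break-even = $1,000.00 / $65.48 = 15.27 → 16 months.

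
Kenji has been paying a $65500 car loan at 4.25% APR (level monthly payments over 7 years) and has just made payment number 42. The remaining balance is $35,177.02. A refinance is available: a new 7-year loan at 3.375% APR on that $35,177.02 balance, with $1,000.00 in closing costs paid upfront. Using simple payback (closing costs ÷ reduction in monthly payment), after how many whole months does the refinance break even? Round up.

Current payment = 65,500 × 4.25%/12 / (1 − (1+0.0035417)^−84) = $902.86.
Refinanced payment = 35,177.02 × 0.0028125 / (1 − (1+0.0028125)^−84) = $470.77.
Monthly savings = $902.86 − $470.77 = $432.09.
Break-even = $1,000.00 / $432.09 = 2.31 → 3 months.

3 months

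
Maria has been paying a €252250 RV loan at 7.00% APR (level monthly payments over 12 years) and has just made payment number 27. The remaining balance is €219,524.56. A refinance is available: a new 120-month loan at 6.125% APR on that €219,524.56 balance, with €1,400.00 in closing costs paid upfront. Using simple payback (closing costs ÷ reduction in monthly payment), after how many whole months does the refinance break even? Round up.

10 months

Current payment = 252,250 × 7%/12 / (1 − (1+0.0058333)^−144) = €2,594.09.
Refinanced payment = 219,524.56 × 0.0051042 / (1 − (1+0.0051042)^−120) = €2,450.98.
Monthly savings = €2,594.09 − €2,450.98 = €143.11.
Break-even = €1,400.00 / €143.11 = 9.78 → 10 months.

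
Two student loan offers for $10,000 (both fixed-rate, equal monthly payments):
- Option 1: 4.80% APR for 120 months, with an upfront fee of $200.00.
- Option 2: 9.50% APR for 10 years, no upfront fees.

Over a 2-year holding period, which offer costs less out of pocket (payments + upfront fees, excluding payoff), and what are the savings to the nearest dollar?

Option 1: monthly rate = 4.8%/12 = 0.0040000; payment = 10,000 × 0.0040000 / (1 − (1+0.0040000)^−120) = $105.09.
Option 2: monthly rate = 9.5%/12 = 0.0079167; payment = 10,000 × 0.0079167 / (1 − (1+0.0079167)^−120) = $129.40.
Over 24 months: Option 1 costs 24 × $105.09 + $200.00 = $2,722.16; Option 2 costs 24 × $129.40 = $3,105.60.
Option 1 is cheaper by $3,105.60 − $2,722.16 = $383.44.

Option 1 by $383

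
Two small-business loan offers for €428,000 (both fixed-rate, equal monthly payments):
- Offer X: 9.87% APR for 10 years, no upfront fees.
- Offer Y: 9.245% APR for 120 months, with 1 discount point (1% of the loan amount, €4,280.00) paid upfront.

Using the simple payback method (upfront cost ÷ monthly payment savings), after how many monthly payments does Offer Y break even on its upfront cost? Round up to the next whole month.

30 months

Offer X: at 9.87% the monthly rate is 0.0082250, so the payment is 428,000 × 0.0082250 / (1 − 1.0082250^−120) = €5,625.29.
Offer Y: monthly rate = 9.245%/12 = 0.0077042; payment = 428,000 × 0.0077042 / (1 − (1+0.0077042)^−120) = €5,478.64.
Monthly savings = €5,625.29 − €5,478.64 = €146.65.
Break-even = €4,280.00 / €146.65 = 29.19 → 30 months.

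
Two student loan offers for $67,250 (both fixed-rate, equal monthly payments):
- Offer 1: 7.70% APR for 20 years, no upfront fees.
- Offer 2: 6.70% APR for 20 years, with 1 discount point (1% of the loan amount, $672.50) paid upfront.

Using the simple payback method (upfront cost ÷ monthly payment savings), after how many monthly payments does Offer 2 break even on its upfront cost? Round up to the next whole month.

17 months

Offer 1: at 7.70% the monthly rate is 0.0064167, so the payment is 67,250 × 0.0064167 / (1 − 1.0064167^−240) = $550.02.
Offer 2: at 6.70% the monthly rate is 0.0055833, so the payment is 67,250 × 0.0055833 / (1 − 1.0055833^−240) = $509.35.
Monthly savings = $550.02 − $509.35 = $40.67.
Break-even = $672.50 / $40.67 = 16.54 → 17 months.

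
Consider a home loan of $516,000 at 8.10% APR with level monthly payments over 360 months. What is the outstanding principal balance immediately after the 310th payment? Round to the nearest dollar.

With monthly rate i = 8.1%/12 = 0.0067500, the balance after k of n payments is P · [(1+i)^n − (1+i)^k] / [(1+i)^n − 1].
(1+0.0067500)^360 = 11.26651970 and (1+0.0067500)^310 = 8.04836876, so the balance is 516,000 × (11.26651970 − 8.04836876) / (11.26651970 − 1) = $161,745.75.

$161,746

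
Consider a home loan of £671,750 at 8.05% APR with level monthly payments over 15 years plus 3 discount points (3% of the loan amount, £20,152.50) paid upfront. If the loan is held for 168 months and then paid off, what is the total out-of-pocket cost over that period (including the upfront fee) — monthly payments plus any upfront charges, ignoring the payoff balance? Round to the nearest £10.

£1,101,900

Monthly rate = 8.05%/12 = 0.0067083; payment = 671,750 × 0.0067083 / (1 − (1+0.0067083)^−180) = £6,439.00.
Total outlay = 168 × £6,439.00 + £20,152.50 = £1,101,904.50.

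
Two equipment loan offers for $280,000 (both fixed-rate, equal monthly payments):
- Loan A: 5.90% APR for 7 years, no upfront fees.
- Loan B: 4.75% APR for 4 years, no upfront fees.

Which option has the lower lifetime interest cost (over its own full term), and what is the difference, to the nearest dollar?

Loan A: monthly rate = 5.9%/12 = 0.0049167; payment = 280,000 × 0.0049167 / (1 − (1+0.0049167)^−84) = $4,076.99.
Total interest on Loan A = 84 × $4,076.99 − $280,000 = $62,467.16.
Loan B: monthly rate = 4.75%/12 = 0.0039583; payment = 280,000 × 0.0039583 / (1 − (1+0.0039583)^−48) = $6,416.54.
Total interest on Loan B = 48 × $6,416.54 − $280,000 = $27,993.92.
Loan B is lower by $34,473.24.

Loan B by $34,473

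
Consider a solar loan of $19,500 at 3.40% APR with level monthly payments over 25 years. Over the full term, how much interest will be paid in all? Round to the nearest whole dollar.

At 3.40% the monthly rate is 0.0028333, so the payment is 19,500 × 0.0028333 / (1 − 1.0028333^−300) = $96.58.
Total paid = 300 × $96.58 = $28,974.00; interest = $28,974.00 − $19,500 = $9,474.00.

$9,474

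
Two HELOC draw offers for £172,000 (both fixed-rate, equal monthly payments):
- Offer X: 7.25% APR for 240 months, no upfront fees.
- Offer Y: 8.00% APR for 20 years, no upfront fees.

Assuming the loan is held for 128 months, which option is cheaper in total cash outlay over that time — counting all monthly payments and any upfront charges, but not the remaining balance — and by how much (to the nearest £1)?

Offer X by £10,141

Offer X: monthly rate = 7.25%/12 = 0.0060417; payment = 172,000 × 0.0060417 / (1 − (1+0.0060417)^−240) = £1,359.45.
Offer Y: at 8.00% the monthly rate is 0.0066667, so the payment is 172,000 × 0.0066667 / (1 − 1.0066667^−240) = £1,438.68.
Over 128 months: Offer X costs 128 × £1,359.45 = £174,009.60; Offer Y costs 128 × £1,438.68 = £184,151.04.
Offer X is cheaper by £184,151.04 − £174,009.60 = £10,141.44.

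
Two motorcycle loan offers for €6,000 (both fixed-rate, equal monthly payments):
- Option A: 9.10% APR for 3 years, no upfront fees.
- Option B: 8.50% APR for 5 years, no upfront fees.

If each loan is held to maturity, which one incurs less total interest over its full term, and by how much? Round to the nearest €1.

Option A by €507

Option A: monthly rate = 9.1%/12 = 0.0075833; payment = 6,000 × 0.0075833 / (1 − (1+0.0075833)^−36) = €191.08.
Total interest on Option A = 36 × €191.08 − €6,000 = €878.88.
Option B: at 8.50% the monthly rate is 0.0070833, so the payment is 6,000 × 0.0070833 / (1 − 1.0070833^−60) = €123.10.
Total interest on Option B = 60 × €123.10 − €6,000 = €1,386.00.
Option A is lower by €507.12.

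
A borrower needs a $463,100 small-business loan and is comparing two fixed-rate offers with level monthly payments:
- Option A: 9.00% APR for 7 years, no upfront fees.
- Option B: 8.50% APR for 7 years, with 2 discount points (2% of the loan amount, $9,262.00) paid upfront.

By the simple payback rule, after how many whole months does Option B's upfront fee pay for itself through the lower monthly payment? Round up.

Option A: at 9.00% the monthly rate is 0.0075000, so the payment is 463,100 × 0.0075000 / (1 − 1.0075000^−84) = $7,450.85.
Option B: monthly rate = 8.5%/12 = 0.0070833; payment = 463,100 × 0.0070833 / (1 − (1+0.0070833)^−84) = $7,333.88.
Monthly savings = $7,450.85 − $7,333.88 = $116.97.
Break-even = $9,262.00 / $116.97 = 79.18 → 80 months.

80 months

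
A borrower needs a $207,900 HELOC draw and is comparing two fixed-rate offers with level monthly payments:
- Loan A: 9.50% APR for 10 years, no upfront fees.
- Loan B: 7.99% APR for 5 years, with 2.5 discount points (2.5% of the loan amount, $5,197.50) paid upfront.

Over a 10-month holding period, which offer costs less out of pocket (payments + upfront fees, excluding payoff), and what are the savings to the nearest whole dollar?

Loan A: at 9.50% the monthly rate is 0.0079167, so the payment is 207,900 × 0.0079167 / (1 − 1.0079167^−120) = $2,690.18.
Loan B: monthly rate = 7.99%/12 = 0.0066583; payment = 207,900 × 0.0066583 / (1 − (1+0.0066583)^−60) = $4,214.47.
Over 10 months: Loan A costs 10 × $2,690.18 = $26,901.80; Loan B costs 10 × $4,214.47 + $5,197.50 = $47,342.20.
Loan A is cheaper by $47,342.20 − $26,901.80 = $20,440.40.

Loan A by $20,440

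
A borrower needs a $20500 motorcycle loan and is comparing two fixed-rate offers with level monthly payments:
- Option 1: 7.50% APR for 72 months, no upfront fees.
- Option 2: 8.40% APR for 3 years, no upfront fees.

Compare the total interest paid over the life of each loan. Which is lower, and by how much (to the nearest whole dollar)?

Option 1: monthly rate = 7.5%/12 = 0.0062500; payment = 20,500 × 0.0062500 / (1 − (1+0.0062500)^−72) = $354.45.
Total interest on Option 1 = 72 × $354.45 − $20,500 = $5,020.40.
Option 2: monthly rate = 8.4%/12 = 0.0070000; payment = 20,500 × 0.0070000 / (1 − (1+0.0070000)^−36) = $646.19.
Total interest on Option 2 = 36 × $646.19 − $20,500 = $2,762.84.
Option 2 is lower by $2,257.56.

Option 2 by $2,258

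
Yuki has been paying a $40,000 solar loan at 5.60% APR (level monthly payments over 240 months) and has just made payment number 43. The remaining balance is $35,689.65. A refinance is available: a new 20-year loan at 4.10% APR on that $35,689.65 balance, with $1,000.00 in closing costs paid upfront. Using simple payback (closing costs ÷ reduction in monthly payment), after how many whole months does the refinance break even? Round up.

17 months

Current payment = 40,000 × 5.6%/12 / (1 − (1+0.0046667)^−240) = $277.42.
Refinanced payment = 35,689.65 × 0.0034167 / (1 − (1+0.0034167)^−240) = $218.16.
Monthly savings = $277.42 − $218.16 = $59.26.
Break-even = $1,000.00 / $59.26 = 16.87 → 17 months.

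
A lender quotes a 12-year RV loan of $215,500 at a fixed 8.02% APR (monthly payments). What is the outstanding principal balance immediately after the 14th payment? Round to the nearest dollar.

$202,414

With monthly rate i = 8.02%/12 = 0.0066833, the balance after k of n payments is P · [(1+i)^n − (1+i)^k] / [(1+i)^n − 1].
(1+0.0066833)^144 = 2.60960335 and (1+0.0066833)^14 = 1.09774205, so the balance is 215,500 × (2.60960335 − 1.09774205) / (2.60960335 − 1) = $202,413.91.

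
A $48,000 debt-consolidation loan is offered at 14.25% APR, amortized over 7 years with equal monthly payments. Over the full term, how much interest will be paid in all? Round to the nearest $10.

$28,120

At 14.25% the monthly rate is 0.0118750, so the payment is 48,000 × 0.0118750 / (1 − 1.0118750^−84) = $906.16.
Total paid = 84 × $906.16 = $76,117.44; interest = $76,117.44 − $48,000 = $28,117.44.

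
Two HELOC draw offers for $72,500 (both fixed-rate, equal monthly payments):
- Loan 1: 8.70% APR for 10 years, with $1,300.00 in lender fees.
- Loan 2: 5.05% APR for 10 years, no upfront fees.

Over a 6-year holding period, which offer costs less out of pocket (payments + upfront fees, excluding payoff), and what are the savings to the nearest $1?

Loan 1: at 8.70% the monthly rate is 0.0072500, so the payment is 72,500 × 0.0072500 / (1 − 1.0072500^−120) = $906.67.
Loan 2: at 5.05% the monthly rate is 0.0042083, so the payment is 72,500 × 0.0042083 / (1 − 1.0042083^−120) = $770.75.
Over 72 months: Loan 1 costs 72 × $906.67 + $1,300.00 = $66,580.24; Loan 2 costs 72 × $770.75 = $55,494.00.
Loan 2 is cheaper by $66,580.24 − $55,494.00 = $11,086.24.

Loan 2 by $11,086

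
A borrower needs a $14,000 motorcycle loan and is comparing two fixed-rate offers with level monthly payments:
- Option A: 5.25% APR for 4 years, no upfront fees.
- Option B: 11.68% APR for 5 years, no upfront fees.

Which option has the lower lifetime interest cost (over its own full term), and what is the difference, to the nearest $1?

Option A: at 5.25% the monthly rate is 0.0043750, so the payment is 14,000 × 0.0043750 / (1 − 1.0043750^−48) = $324.00.
Total interest on Option A = 48 × $324.00 − $14,000 = $1,552.00.
Option B: at 11.68% the monthly rate is 0.0097333, so the payment is 14,000 × 0.0097333 / (1 − 1.0097333^−60) = $309.16.
Total interest on Option B = 60 × $309.16 − $14,000 = $4,549.60.
Option A is lower by $2,997.60.

Option A by $2,998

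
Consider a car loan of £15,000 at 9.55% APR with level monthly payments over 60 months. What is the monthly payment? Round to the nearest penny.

At 9.55% the monthly rate is 0.0079583, so the payment is 15,000 × 0.0079583 / (1 − 1.0079583^−60) = £315.39.

£315.39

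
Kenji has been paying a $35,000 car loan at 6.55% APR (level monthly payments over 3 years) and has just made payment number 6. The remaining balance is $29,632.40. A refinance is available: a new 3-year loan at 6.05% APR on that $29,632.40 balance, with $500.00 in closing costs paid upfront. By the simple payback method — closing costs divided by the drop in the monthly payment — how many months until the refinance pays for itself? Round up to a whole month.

3 months

Current payment = 35,000 × 6.55%/12 / (1 − (1+0.0054583)^−36) = $1,073.51.
Refinanced payment = 29,632.40 × 0.0050417 / (1 − (1+0.0050417)^−36) = $902.15.
Monthly savings = $1,073.51 − $902.15 = $171.36.
Break-even = $500.00 / $171.36 = 2.92 → 3 months.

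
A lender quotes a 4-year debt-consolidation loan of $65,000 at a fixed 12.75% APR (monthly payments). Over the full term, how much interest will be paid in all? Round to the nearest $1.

At 12.75% the monthly rate is 0.0106250, so the payment is 65,000 × 0.0106250 / (1 − 1.0106250^−48) = $1,735.73.
Total paid = 48 × $1,735.73 = $83,315.04; interest = $83,315.04 − $65,000 = $18,315.04.

$18,315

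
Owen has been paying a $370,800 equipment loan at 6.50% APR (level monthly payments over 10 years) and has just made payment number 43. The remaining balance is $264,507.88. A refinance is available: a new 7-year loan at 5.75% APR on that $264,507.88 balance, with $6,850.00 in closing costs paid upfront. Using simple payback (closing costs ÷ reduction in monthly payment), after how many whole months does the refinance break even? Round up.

Current payment = 370,800 × 6.5%/12 / (1 − (1+0.0054167)^−120) = $4,210.36.
Refinanced payment = 264,507.88 × 0.0047917 / (1 − (1+0.0047917)^−84) = $3,832.46.
Monthly savings = $4,210.36 − $3,832.46 = $377.90.
Break-even = $6,850.00 / $377.90 = 18.13 → 19 months.

19 months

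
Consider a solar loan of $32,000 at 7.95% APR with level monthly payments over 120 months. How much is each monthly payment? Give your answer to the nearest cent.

$387.40

Monthly rate = 7.95%/12 = 0.0066250; payment = 32,000 × 0.0066250 / (1 − (1+0.0066250)^−120) = $387.40.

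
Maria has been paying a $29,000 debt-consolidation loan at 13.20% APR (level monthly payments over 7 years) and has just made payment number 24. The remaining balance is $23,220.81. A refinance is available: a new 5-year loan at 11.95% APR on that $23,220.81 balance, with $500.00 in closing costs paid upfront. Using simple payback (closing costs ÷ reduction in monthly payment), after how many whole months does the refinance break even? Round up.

34 months

Current payment = 29,000 × 13.2%/12 / (1 − (1+0.0110000)^−84) = $530.73.
Refinanced payment = 23,220.81 × 0.0099583 / (1 − (1+0.0099583)^−60) = $515.95.
Monthly savings = $530.73 − $515.95 = $14.78.
Break-even = $500.00 / $14.78 = 33.83 → 34 months.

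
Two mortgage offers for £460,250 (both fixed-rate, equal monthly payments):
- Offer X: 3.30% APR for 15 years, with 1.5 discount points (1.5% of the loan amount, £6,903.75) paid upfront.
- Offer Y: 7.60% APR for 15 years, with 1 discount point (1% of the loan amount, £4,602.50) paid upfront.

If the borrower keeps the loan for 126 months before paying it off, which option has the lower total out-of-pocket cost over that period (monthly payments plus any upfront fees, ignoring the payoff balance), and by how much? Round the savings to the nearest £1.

Offer X: monthly rate = 3.3%/12 = 0.0027500; payment = 460,250 × 0.0027500 / (1 − (1+0.0027500)^−180) = £3,245.23.
Offer Y: monthly rate = 7.6%/12 = 0.0063333; payment = 460,250 × 0.0063333 / (1 − (1+0.0063333)^−180) = £4,292.77.
Over 126 months: Offer X costs 126 × £3,245.23 + £6,903.75 = £415,802.73; Offer Y costs 126 × £4,292.77 + £4,602.50 = £545,491.52.
Offer X is cheaper by £545,491.52 − £415,802.73 = £129,688.79.

Offer X by £129,689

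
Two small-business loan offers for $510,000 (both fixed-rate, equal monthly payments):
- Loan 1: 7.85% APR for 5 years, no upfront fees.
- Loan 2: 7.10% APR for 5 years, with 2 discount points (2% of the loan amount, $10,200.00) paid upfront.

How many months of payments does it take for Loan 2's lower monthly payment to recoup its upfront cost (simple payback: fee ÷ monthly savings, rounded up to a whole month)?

Loan 1: at 7.85% the monthly rate is 0.0065417, so the payment is 510,000 × 0.0065417 / (1 − 1.0065417^−60) = $10,304.39.
Loan 2: at 7.10% the monthly rate is 0.0059167, so the payment is 510,000 × 0.0059167 / (1 − 1.0059167^−60) = $10,122.69.
Monthly savings = $10,304.39 − $10,122.69 = $181.70.
Break-even = $10,200.00 / $181.70 = 56.14 → 57 months.

57 months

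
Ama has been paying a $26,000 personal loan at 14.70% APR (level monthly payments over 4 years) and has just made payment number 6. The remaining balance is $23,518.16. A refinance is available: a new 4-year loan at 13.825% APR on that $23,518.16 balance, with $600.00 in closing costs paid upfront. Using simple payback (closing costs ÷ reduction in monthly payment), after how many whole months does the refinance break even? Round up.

Current payment = 26,000 × 14.7%/12 / (1 − (1+0.0122500)^−48) = $719.65.
Refinanced payment = 23,518.16 × 0.0115208 / (1 − (1+0.0115208)^−48) = $640.61.
Monthly savings = $719.65 − $640.61 = $79.04.
Break-even = $600.00 / $79.04 = 7.59 → 8 months.

8 months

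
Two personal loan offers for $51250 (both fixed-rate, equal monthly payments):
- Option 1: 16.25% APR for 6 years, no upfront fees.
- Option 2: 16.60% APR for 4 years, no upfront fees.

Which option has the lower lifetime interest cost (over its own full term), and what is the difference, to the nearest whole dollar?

Option 2 by $10,076

Option 1: monthly rate = 16.25%/12 = 0.0135417; payment = 51,250 × 0.0135417 / (1 − (1+0.0135417)^−72) = $1,118.77.
Total interest on Option 1 = 72 × $1,118.77 − $51,250 = $29,301.44.
Option 2: at 16.60% the monthly rate is 0.0138333, so the payment is 51,250 × 0.0138333 / (1 − 1.0138333^−48) = $1,468.24.
Total interest on Option 2 = 48 × $1,468.24 − $51,250 = $19,225.52.
Option 2 is lower by $10,075.92.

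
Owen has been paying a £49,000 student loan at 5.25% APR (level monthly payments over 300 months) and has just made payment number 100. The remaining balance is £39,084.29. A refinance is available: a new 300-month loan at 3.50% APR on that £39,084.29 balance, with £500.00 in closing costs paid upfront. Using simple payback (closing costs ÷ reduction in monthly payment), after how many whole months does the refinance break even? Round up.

6 months

Current payment = 49,000 × 5.25%/12 / (1 − (1+0.0043750)^−300) = £293.63.
Refinanced payment = 39,084.29 × 0.0029167 / (1 − (1+0.0029167)^−300) = £195.67.
Monthly savings = £293.63 − £195.67 = £97.96.
Break-even = £500.00 / £97.96 = 5.10 → 6 months.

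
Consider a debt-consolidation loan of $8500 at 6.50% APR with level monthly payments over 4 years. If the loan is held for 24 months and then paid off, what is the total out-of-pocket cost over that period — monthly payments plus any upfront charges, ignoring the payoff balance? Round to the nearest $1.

$4,838

Monthly rate = 6.5%/12 = 0.0054167; payment = 8,500 × 0.0054167 / (1 − (1+0.0054167)^−48) = $201.58.
Total outlay = 24 × $201.58 = $4,837.92.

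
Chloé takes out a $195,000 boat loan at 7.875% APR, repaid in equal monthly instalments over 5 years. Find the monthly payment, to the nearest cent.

At 7.875% the monthly rate is 0.0065625, so the payment is 195,000 × 0.0065625 / (1 − 1.0065625^−60) = $3,942.24.

$3,942.24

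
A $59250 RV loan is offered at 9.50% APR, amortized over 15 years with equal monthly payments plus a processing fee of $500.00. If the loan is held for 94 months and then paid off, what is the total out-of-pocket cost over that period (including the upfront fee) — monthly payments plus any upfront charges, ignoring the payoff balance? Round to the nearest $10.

$58,660

At 9.50% the monthly rate is 0.0079167, so the payment is 59,250 × 0.0079167 / (1 − 1.0079167^−180) = $618.70.
Total outlay = 94 × $618.70 + $500.00 = $58,657.80.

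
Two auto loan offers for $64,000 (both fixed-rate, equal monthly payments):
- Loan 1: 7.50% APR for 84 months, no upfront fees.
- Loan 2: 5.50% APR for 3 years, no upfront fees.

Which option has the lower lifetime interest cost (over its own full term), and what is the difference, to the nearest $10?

Loan 1: monthly rate = 7.5%/12 = 0.0062500; payment = 64,000 × 0.0062500 / (1 − (1+0.0062500)^−84) = $981.65.
Total interest on Loan 1 = 84 × $981.65 − $64,000 = $18,458.60.
Loan 2: at 5.50% the monthly rate is 0.0045833, so the payment is 64,000 × 0.0045833 / (1 − 1.0045833^−36) = $1,932.54.
Total interest on Loan 2 = 36 × $1,932.54 − $64,000 = $5,571.44.
Loan 2 is lower by $12,887.16.

Loan 2 by $12,890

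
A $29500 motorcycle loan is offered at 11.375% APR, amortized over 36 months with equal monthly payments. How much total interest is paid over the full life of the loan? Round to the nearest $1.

At 11.375% the monthly rate is 0.0094792, so the payment is 29,500 × 0.0094792 / (1 − 1.0094792^−36) = $971.04.
Total paid = 36 × $971.04 = $34,957.44; interest = $34,957.44 − $29,500 = $5,457.44.

$5,457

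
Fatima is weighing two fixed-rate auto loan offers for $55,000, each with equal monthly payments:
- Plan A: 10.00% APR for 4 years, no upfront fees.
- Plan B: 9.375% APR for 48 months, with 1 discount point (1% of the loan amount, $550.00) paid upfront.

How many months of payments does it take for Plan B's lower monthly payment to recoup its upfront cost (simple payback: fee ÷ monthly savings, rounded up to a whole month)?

34 months

Plan A: at 10.00% the monthly rate is 0.0083333, so the payment is 55,000 × 0.0083333 / (1 − 1.0083333^−48) = $1,394.94.
Plan B: monthly rate = 9.375%/12 = 0.0078125; payment = 55,000 × 0.0078125 / (1 − (1+0.0078125)^−48) = $1,378.49.
Monthly savings = $1,394.94 − $1,378.49 = $16.45.
Break-even = $550.00 / $16.45 = 33.43 → 34 months.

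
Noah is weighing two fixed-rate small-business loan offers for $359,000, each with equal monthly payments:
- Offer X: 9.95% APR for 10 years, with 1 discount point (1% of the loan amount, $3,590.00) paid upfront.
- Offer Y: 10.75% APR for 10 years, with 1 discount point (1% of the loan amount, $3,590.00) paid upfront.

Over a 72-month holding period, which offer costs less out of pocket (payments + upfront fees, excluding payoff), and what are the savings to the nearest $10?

Offer X by $11,540

Offer X: monthly rate = 9.95%/12 = 0.0082917; payment = 359,000 × 0.0082917 / (1 − (1+0.0082917)^−120) = $4,734.28.
Offer Y: at 10.75% the monthly rate is 0.0089583, so the payment is 359,000 × 0.0089583 / (1 − 1.0089583^−120) = $4,894.56.
Over 72 months: Offer X costs 72 × $4,734.28 + $3,590.00 = $344,458.16; Offer Y costs 72 × $4,894.56 + $3,590.00 = $355,998.32.
Offer X is cheaper by $355,998.32 − $344,458.16 = $11,540.16.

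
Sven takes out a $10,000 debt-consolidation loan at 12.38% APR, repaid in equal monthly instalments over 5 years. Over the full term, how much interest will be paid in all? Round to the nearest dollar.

At 12.38% the monthly rate is 0.0103167, so the payment is 10,000 × 0.0103167 / (1 − 1.0103167^−60) = $224.37.
Total paid = 60 × $224.37 = $13,462.20; interest = $13,462.20 − $10,000 = $3,462.20.

$3,462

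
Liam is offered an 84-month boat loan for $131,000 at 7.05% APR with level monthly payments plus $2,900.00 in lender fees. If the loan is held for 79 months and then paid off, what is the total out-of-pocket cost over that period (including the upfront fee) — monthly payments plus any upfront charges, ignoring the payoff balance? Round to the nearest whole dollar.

Monthly rate = 7.05%/12 = 0.0058750; payment = 131,000 × 0.0058750 / (1 − (1+0.0058750)^−84) = $1,980.34.
Total outlay = 79 × $1,980.34 + $2,900.00 = $159,346.86.

$159,347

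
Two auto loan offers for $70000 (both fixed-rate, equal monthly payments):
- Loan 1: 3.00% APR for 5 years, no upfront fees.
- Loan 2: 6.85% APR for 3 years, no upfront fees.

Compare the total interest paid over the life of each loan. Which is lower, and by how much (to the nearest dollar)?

Loan 1 by $2,169

Loan 1: at 3.00% the monthly rate is 0.0025000, so the payment is 70,000 × 0.0025000 / (1 − 1.0025000^−60) = $1,257.81.
Total interest on Loan 1 = 60 × $1,257.81 − $70,000 = $5,468.60.
Loan 2: monthly rate = 6.85%/12 = 0.0057083; payment = 70,000 × 0.0057083 / (1 − (1+0.0057083)^−36) = $2,156.60.
Total interest on Loan 2 = 36 × $2,156.60 − $70,000 = $7,637.60.
Loan 1 is lower by $2,169.00.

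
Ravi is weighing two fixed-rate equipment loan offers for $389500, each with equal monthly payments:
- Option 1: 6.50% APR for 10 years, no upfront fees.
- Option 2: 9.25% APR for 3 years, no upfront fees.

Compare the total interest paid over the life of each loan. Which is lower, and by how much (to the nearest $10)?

Option 2 by $83,190

Option 1: at 6.50% the monthly rate is 0.0054167, so the payment is 389,500 × 0.0054167 / (1 − 1.0054167^−120) = $4,422.69.
Total interest on Option 1 = 120 × $4,422.69 − $389,500 = $141,222.80.
Option 2: at 9.25% the monthly rate is 0.0077083, so the payment is 389,500 × 0.0077083 / (1 − 1.0077083^−36) = $12,431.37.
Total interest on Option 2 = 36 × $12,431.37 − $389,500 = $58,029.32.
Option 2 is lower by $83,193.48.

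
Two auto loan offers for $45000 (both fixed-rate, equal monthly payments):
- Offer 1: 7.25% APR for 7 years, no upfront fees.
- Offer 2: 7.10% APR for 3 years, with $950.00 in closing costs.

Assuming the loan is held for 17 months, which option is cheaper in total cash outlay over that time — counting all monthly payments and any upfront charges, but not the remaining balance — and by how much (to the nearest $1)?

Offer 1 by $12,966

Offer 1: monthly rate = 7.25%/12 = 0.0060417; payment = 45,000 × 0.0060417 / (1 − (1+0.0060417)^−84) = $684.68.
Offer 2: monthly rate = 7.1%/12 = 0.0059167; payment = 45,000 × 0.0059167 / (1 − (1+0.0059167)^−36) = $1,391.53.
Over 17 months: Offer 1 costs 17 × $684.68 = $11,639.56; Offer 2 costs 17 × $1,391.53 + $950.00 = $24,606.01.
Offer 1 is cheaper by $24,606.01 − $11,639.56 = $12,966.45.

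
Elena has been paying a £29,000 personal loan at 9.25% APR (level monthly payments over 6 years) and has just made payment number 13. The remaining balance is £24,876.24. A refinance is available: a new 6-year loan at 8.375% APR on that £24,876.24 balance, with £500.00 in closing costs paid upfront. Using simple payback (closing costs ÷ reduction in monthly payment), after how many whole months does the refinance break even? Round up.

Current payment = 29,000 × 9.25%/12 / (1 − (1+0.0077083)^−72) = £526.35.
Refinanced payment = 24,876.24 × 0.0069792 / (1 − (1+0.0069792)^−72) = £440.73.
Monthly savings = £526.35 − £440.73 = £85.62.
Break-even = £500.00 / £85.62 = 5.84 → 6 months.

6 months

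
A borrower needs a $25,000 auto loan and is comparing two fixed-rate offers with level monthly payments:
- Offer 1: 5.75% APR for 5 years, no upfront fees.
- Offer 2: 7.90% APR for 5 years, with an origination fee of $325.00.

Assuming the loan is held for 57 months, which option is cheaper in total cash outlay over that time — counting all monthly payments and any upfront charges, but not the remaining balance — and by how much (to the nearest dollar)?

Offer 1: monthly rate = 5.75%/12 = 0.0047917; payment = 25,000 × 0.0047917 / (1 − (1+0.0047917)^−60) = $480.42.
Offer 2: at 7.90% the monthly rate is 0.0065833, so the payment is 25,000 × 0.0065833 / (1 − 1.0065833^−60) = $505.71.
Over 57 months: Offer 1 costs 57 × $480.42 = $27,383.94; Offer 2 costs 57 × $505.71 + $325.00 = $29,150.47.
Offer 1 is cheaper by $29,150.47 − $27,383.94 = $1,766.53.

Offer 1 by $1,767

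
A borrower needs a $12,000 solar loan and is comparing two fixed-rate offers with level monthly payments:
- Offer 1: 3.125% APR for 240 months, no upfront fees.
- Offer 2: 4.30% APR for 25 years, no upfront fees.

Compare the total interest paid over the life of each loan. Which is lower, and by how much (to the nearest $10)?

Offer 1 by $3,450

Offer 1: at 3.125% the monthly rate is 0.0026042, so the payment is 12,000 × 0.0026042 / (1 − 1.0026042^−240) = $67.31.
Total interest on Offer 1 = 240 × $67.31 − $12,000 = $4,154.40.
Offer 2: at 4.30% the monthly rate is 0.0035833, so the payment is 12,000 × 0.0035833 / (1 − 1.0035833^−300) = $65.34.
Total interest on Offer 2 = 300 × $65.34 − $12,000 = $7,602.00.
Offer 1 is lower by $3,447.60.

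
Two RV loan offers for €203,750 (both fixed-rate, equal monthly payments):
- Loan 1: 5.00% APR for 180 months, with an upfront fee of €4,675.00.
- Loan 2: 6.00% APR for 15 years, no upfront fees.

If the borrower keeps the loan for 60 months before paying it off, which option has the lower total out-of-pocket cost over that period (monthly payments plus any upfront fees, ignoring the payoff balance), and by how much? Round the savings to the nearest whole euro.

Loan 1: at 5.00% the monthly rate is 0.0041667, so the payment is 203,750 × 0.0041667 / (1 − 1.0041667^−180) = €1,611.24.
Loan 2: monthly rate = 6%/12 = 0.0050000; payment = 203,750 × 0.0050000 / (1 − (1+0.0050000)^−180) = €1,719.36.
Over 60 months: Loan 1 costs 60 × €1,611.24 + €4,675.00 = €101,349.40; Loan 2 costs 60 × €1,719.36 = €103,161.60.
Loan 1 is cheaper by €103,161.60 − €101,349.40 = €1,812.20.

Loan 1 by €1,812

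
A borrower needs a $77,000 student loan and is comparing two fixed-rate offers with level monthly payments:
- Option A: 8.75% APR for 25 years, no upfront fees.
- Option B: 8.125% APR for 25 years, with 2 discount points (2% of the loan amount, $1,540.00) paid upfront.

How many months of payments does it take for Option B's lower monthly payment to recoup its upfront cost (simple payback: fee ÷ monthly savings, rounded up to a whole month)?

Option A: at 8.75% the monthly rate is 0.0072917, so the payment is 77,000 × 0.0072917 / (1 − 1.0072917^−300) = $633.05.
Option B: monthly rate = 8.125%/12 = 0.0067708; payment = 77,000 × 0.0067708 / (1 − (1+0.0067708)^−300) = $600.69.
Monthly savings = $633.05 − $600.69 = $32.36.
Break-even = $1,540.00 / $32.36 = 47.59 → 48 months.

48 months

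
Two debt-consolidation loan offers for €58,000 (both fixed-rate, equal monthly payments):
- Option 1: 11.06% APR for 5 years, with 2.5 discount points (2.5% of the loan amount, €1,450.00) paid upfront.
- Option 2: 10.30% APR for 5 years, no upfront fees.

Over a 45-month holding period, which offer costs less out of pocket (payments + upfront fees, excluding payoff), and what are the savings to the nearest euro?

Option 2 by €2,435

Option 1: monthly rate = 11.06%/12 = 0.0092167; payment = 58,000 × 0.0092167 / (1 − (1+0.0092167)^−60) = €1,262.80.
Option 2: at 10.30% the monthly rate is 0.0085833, so the payment is 58,000 × 0.0085833 / (1 − 1.0085833^−60) = €1,240.91.
Over 45 months: Option 1 costs 45 × €1,262.80 + €1,450.00 = €58,276.00; Option 2 costs 45 × €1,240.91 = €55,840.95.
Option 2 is cheaper by €58,276.00 − €55,840.95 = €2,435.05.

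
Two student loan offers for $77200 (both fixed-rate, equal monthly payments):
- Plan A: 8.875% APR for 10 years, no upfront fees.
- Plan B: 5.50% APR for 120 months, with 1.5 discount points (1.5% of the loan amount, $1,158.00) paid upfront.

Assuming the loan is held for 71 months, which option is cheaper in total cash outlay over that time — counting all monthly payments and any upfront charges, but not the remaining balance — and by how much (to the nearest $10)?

Plan B by $8,420

Plan A: monthly rate = 8.875%/12 = 0.0073958; payment = 77,200 × 0.0073958 / (1 − (1+0.0073958)^−120) = $972.72.
Plan B: at 5.50% the monthly rate is 0.0045833, so the payment is 77,200 × 0.0045833 / (1 − 1.0045833^−120) = $837.82.
Over 71 months: Plan A costs 71 × $972.72 = $69,063.12; Plan B costs 71 × $837.82 + $1,158.00 = $60,643.22.
Plan B is cheaper by $69,063.12 − $60,643.22 = $8,419.90.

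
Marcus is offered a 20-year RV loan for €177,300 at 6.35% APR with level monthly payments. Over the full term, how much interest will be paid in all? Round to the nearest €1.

€136,210

At 6.35% the monthly rate is 0.0052917, so the payment is 177,300 × 0.0052917 / (1 − 1.0052917^−240) = €1,306.29.
Total paid = 240 × €1,306.29 = €313,509.60; interest = €313,509.60 − €177,300 = €136,209.60.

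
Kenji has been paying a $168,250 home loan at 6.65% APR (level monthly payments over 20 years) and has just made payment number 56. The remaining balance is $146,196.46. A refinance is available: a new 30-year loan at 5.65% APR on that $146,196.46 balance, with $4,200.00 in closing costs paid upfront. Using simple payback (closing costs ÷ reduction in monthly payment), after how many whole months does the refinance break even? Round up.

10 months

Current payment = 168,250 × 6.65%/12 / (1 − (1+0.0055417)^−240) = $1,269.33.
Refinanced payment = 146,196.46 × 0.0047083 / (1 − (1+0.0047083)^−360) = $843.90.
Monthly savings = $1,269.33 − $843.90 = $425.43.
Break-even = $4,200.00 / $425.43 = 9.87 → 10 months.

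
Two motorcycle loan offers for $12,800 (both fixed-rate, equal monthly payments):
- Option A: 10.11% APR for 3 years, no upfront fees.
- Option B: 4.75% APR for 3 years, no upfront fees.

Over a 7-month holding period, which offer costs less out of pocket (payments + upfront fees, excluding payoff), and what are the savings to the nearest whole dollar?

Option A: at 10.11% the monthly rate is 0.0084250, so the payment is 12,800 × 0.0084250 / (1 − 1.0084250^−36) = $413.68.
Option B: at 4.75% the monthly rate is 0.0039583, so the payment is 12,800 × 0.0039583 / (1 − 1.0039583^−36) = $382.19.
Over 7 months: Option A costs 7 × $413.68 = $2,895.76; Option B costs 7 × $382.19 = $2,675.33.
Option B is cheaper by $2,895.76 − $2,675.33 = $220.43.

Option B by $220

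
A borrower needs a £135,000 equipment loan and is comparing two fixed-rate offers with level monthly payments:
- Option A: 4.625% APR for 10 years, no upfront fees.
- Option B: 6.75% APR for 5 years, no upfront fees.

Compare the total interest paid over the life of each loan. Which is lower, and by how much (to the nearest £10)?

Option A: monthly rate = 4.625%/12 = 0.0038542; payment = 135,000 × 0.0038542 / (1 − (1+0.0038542)^−120) = £1,407.27.
Total interest on Option A = 120 × £1,407.27 − £135,000 = £33,872.40.
Option B: monthly rate = 6.75%/12 = 0.0056250; payment = 135,000 × 0.0056250 / (1 − (1+0.0056250)^−60) = £2,657.27.
Total interest on Option B = 60 × £2,657.27 − £135,000 = £24,436.20.
Option B is lower by £9,436.20.

Option B by £9,440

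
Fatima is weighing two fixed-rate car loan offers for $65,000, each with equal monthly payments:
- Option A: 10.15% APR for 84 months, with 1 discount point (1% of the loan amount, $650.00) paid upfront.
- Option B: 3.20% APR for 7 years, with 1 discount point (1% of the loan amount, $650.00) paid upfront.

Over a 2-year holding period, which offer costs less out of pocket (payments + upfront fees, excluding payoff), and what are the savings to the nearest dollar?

Option A: monthly rate = 10.15%/12 = 0.0084583; payment = 65,000 × 0.0084583 / (1 − (1+0.0084583)^−84) = $1,084.12.
Option B: at 3.20% the monthly rate is 0.0026667, so the payment is 65,000 × 0.0026667 / (1 − 1.0026667^−84) = $864.74.
Over 24 months: Option A costs 24 × $1,084.12 + $650.00 = $26,668.88; Option B costs 24 × $864.74 + $650.00 = $21,403.76.
Option B is cheaper by $26,668.88 − $21,403.76 = $5,265.12.

Option B by $5,265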